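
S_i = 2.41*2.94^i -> [2.41, 7.09, 20.83, 61.24, 180.06]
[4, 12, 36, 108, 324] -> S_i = 4*3^i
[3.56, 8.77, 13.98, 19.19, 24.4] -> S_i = 3.56 + 5.21*i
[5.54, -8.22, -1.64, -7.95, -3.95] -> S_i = Random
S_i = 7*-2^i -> [7, -14, 28, -56, 112]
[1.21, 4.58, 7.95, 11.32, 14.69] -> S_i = 1.21 + 3.37*i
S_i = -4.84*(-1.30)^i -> [-4.84, 6.29, -8.18, 10.63, -13.82]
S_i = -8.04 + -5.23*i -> [-8.04, -13.27, -18.5, -23.73, -28.96]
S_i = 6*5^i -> [6, 30, 150, 750, 3750]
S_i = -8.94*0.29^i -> [-8.94, -2.59, -0.75, -0.22, -0.06]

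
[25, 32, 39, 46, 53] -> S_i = 25 + 7*i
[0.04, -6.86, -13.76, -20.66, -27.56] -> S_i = 0.04 + -6.90*i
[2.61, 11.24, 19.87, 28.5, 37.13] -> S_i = 2.61 + 8.63*i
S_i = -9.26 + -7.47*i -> [-9.26, -16.73, -24.2, -31.67, -39.14]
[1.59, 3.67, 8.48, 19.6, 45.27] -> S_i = 1.59*2.31^i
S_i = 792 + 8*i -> [792, 800, 808, 816, 824]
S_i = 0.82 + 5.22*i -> [0.82, 6.04, 11.26, 16.48, 21.7]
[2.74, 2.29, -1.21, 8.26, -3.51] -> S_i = Random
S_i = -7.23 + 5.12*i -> [-7.23, -2.11, 3.01, 8.13, 13.25]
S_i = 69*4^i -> [69, 276, 1104, 4416, 17664]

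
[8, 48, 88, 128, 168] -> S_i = 8 + 40*i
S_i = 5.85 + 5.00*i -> [5.85, 10.85, 15.85, 20.85, 25.85]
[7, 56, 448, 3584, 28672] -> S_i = 7*8^i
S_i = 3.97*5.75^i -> [3.97, 22.83, 131.26, 754.73, 4339.72]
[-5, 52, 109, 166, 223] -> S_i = -5 + 57*i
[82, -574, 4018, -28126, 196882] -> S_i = 82*-7^i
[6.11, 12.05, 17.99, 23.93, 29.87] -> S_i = 6.11 + 5.94*i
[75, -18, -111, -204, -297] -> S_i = 75 + -93*i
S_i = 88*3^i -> [88, 264, 792, 2376, 7128]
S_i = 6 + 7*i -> [6, 13, 20, 27, 34]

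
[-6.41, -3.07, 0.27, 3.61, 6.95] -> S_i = -6.41 + 3.34*i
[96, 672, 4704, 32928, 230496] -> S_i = 96*7^i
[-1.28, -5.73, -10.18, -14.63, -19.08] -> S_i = -1.28 + -4.45*i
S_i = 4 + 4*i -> [4, 8, 12, 16, 20]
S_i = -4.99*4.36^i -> [-4.99, -21.76, -94.86, -413.58, -1803.21]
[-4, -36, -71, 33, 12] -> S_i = Random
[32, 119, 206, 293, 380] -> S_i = 32 + 87*i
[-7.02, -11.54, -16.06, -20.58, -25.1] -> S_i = -7.02 + -4.52*i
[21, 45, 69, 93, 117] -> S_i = 21 + 24*i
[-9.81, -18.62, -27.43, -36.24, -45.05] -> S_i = -9.81 + -8.81*i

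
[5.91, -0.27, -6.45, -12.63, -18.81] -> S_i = 5.91 + -6.18*i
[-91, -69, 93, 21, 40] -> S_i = Random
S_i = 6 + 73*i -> [6, 79, 152, 225, 298]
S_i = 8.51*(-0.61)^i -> [8.51, -5.19, 3.17, -1.93, 1.18]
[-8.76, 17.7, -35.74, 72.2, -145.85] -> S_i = -8.76*(-2.02)^i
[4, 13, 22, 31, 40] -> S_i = 4 + 9*i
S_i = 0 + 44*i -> [0, 44, 88, 132, 176]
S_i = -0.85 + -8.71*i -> [-0.85, -9.56, -18.27, -26.98, -35.69]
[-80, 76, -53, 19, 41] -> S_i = Random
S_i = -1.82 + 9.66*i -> [-1.82, 7.84, 17.5, 27.16, 36.82]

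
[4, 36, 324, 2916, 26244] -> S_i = 4*9^i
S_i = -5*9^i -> [-5, -45, -405, -3645, -32805]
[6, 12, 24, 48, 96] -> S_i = 6*2^i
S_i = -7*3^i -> [-7, -21, -63, -189, -567]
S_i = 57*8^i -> [57, 456, 3648, 29184, 233472]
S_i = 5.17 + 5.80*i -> [5.17, 10.97, 16.77, 22.57, 28.37]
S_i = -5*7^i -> [-5, -35, -245, -1715, -12005]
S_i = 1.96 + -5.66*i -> [1.96, -3.7, -9.36, -15.02, -20.68]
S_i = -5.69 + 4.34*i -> [-5.69, -1.35, 2.99, 7.33, 11.67]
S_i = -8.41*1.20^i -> [-8.41, -10.09, -12.11, -14.53, -17.44]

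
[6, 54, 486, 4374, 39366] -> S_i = 6*9^i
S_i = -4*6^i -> [-4, -24, -144, -864, -5184]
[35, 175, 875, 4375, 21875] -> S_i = 35*5^i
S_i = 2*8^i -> [2, 16, 128, 1024, 8192]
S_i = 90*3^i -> [90, 270, 810, 2430, 7290]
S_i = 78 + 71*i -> [78, 149, 220, 291, 362]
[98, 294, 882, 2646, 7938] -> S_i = 98*3^i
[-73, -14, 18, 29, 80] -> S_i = Random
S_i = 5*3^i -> [5, 15, 45, 135, 405]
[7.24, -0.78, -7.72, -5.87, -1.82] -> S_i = Random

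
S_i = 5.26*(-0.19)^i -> [5.26, -1.0, 0.19, -0.04, 0.01]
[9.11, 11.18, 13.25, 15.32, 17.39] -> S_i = 9.11 + 2.07*i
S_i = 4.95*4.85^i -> [4.95, 24.01, 116.44, 564.72, 2738.87]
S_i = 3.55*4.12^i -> [3.55, 14.63, 60.26, 248.27, 1022.86]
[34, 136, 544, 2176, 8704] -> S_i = 34*4^i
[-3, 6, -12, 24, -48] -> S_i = -3*-2^i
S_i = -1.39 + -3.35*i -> [-1.39, -4.74, -8.09, -11.44, -14.79]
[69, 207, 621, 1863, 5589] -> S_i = 69*3^i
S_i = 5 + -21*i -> [5, -16, -37, -58, -79]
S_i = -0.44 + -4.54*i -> [-0.44, -4.98, -9.52, -14.06, -18.6]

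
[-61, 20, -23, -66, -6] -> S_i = Random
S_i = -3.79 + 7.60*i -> [-3.79, 3.81, 11.41, 19.01, 26.61]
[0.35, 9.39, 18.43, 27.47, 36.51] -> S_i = 0.35 + 9.04*i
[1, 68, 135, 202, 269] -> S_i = 1 + 67*i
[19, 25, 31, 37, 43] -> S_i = 19 + 6*i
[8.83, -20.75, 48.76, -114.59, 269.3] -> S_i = 8.83*(-2.35)^i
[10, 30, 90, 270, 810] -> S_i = 10*3^i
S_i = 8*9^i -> [8, 72, 648, 5832, 52488]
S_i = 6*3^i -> [6, 18, 54, 162, 486]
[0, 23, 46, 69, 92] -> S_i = 0 + 23*i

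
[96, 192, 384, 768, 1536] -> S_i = 96*2^i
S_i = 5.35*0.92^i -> [5.35, 4.92, 4.53, 4.17, 3.83]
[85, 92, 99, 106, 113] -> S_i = 85 + 7*i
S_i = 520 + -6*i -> [520, 514, 508, 502, 496]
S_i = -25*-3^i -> [-25, 75, -225, 675, -2025]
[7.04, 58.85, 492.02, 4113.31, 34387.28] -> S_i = 7.04*8.36^i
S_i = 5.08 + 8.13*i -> [5.08, 13.21, 21.34, 29.47, 37.6]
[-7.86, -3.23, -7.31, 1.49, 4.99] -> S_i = Random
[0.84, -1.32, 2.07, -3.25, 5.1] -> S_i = 0.84*(-1.57)^i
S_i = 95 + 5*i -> [95, 100, 105, 110, 115]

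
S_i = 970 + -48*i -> [970, 922, 874, 826, 778]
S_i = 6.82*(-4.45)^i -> [6.82, -30.35, 135.05, -600.99, 2674.39]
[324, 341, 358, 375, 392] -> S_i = 324 + 17*i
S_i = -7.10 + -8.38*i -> [-7.1, -15.48, -23.86, -32.24, -40.62]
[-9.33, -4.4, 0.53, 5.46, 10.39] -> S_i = -9.33 + 4.93*i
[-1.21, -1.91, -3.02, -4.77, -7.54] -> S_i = -1.21*1.58^i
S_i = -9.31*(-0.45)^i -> [-9.31, 4.19, -1.89, 0.85, -0.38]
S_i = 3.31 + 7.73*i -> [3.31, 11.04, 18.77, 26.5, 34.23]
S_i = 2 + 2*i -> [2, 4, 6, 8, 10]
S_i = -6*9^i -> [-6, -54, -486, -4374, -39366]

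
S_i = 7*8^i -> [7, 56, 448, 3584, 28672]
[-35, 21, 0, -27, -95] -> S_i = Random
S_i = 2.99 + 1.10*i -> [2.99, 4.09, 5.19, 6.29, 7.39]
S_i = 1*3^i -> [1, 3, 9, 27, 81]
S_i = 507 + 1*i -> [507, 508, 509, 510, 511]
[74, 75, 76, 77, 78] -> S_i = 74 + 1*i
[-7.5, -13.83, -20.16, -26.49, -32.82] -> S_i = -7.50 + -6.33*i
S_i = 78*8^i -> [78, 624, 4992, 39936, 319488]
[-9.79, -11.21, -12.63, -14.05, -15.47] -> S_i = -9.79 + -1.42*i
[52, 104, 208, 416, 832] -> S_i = 52*2^i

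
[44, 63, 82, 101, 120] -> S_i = 44 + 19*i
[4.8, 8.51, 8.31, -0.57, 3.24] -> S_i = Random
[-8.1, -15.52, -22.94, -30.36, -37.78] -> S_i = -8.10 + -7.42*i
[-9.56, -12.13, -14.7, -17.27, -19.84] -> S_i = -9.56 + -2.57*i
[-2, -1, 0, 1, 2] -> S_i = -2 + 1*i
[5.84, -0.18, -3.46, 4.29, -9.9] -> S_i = Random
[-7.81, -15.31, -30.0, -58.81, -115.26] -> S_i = -7.81*1.96^i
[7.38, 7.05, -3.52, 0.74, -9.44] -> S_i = Random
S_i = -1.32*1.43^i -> [-1.32, -1.89, -2.7, -3.86, -5.52]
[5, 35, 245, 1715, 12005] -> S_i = 5*7^i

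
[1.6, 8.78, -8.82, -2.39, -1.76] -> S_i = Random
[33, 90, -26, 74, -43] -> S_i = Random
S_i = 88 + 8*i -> [88, 96, 104, 112, 120]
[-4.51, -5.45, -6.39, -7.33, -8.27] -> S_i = -4.51 + -0.94*i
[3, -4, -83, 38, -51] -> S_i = Random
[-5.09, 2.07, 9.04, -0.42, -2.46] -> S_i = Random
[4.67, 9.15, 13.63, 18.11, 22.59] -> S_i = 4.67 + 4.48*i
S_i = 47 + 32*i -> [47, 79, 111, 143, 175]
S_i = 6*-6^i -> [6, -36, 216, -1296, 7776]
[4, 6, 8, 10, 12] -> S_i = 4 + 2*i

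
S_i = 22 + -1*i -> [22, 21, 20, 19, 18]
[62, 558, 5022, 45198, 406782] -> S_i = 62*9^i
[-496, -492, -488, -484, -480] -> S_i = -496 + 4*i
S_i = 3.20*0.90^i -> [3.2, 2.88, 2.59, 2.33, 2.1]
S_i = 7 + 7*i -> [7, 14, 21, 28, 35]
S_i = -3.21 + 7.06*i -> [-3.21, 3.85, 10.91, 17.97, 25.03]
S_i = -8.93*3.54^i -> [-8.93, -31.61, -111.91, -396.15, -1402.38]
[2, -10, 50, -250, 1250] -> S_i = 2*-5^i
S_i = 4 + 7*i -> [4, 11, 18, 25, 32]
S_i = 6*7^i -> [6, 42, 294, 2058, 14406]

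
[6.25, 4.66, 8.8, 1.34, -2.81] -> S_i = Random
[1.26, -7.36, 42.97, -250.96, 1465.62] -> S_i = 1.26*(-5.84)^i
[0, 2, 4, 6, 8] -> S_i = 0 + 2*i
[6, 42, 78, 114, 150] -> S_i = 6 + 36*i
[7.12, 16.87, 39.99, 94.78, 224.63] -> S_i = 7.12*2.37^i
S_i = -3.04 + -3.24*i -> [-3.04, -6.28, -9.52, -12.76, -16.0]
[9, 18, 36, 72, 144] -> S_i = 9*2^i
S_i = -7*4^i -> [-7, -28, -112, -448, -1792]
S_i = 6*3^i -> [6, 18, 54, 162, 486]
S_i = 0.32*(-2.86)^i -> [0.32, -0.92, 2.62, -7.49, 21.41]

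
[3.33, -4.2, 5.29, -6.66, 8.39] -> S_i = 3.33*(-1.26)^i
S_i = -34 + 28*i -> [-34, -6, 22, 50, 78]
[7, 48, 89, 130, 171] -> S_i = 7 + 41*i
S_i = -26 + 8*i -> [-26, -18, -10, -2, 6]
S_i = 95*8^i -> [95, 760, 6080, 48640, 389120]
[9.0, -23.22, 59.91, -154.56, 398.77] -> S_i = 9.00*(-2.58)^i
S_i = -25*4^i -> [-25, -100, -400, -1600, -6400]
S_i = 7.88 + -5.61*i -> [7.88, 2.27, -3.34, -8.95, -14.56]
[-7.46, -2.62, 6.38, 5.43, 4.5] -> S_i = Random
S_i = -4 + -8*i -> [-4, -12, -20, -28, -36]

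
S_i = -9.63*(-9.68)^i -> [-9.63, 93.22, -902.35, 8734.79, -84552.75]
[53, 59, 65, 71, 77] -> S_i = 53 + 6*i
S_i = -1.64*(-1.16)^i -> [-1.64, 1.9, -2.21, 2.56, -2.97]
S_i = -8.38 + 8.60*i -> [-8.38, 0.22, 8.82, 17.42, 26.02]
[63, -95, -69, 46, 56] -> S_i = Random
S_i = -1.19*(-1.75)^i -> [-1.19, 2.08, -3.64, 6.38, -11.16]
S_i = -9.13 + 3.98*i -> [-9.13, -5.15, -1.17, 2.81, 6.79]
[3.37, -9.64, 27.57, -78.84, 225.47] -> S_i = 3.37*(-2.86)^i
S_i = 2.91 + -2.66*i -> [2.91, 0.25, -2.41, -5.07, -7.73]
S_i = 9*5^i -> [9, 45, 225, 1125, 5625]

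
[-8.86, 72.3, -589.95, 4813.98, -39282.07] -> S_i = -8.86*(-8.16)^i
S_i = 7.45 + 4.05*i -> [7.45, 11.5, 15.55, 19.6, 23.65]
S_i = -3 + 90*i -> [-3, 87, 177, 267, 357]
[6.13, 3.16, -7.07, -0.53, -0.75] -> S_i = Random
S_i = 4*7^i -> [4, 28, 196, 1372, 9604]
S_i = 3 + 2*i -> [3, 5, 7, 9, 11]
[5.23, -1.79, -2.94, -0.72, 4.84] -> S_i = Random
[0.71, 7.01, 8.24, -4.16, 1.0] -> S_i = Random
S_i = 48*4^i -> [48, 192, 768, 3072, 12288]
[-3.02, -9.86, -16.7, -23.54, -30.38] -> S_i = -3.02 + -6.84*i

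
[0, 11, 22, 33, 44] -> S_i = 0 + 11*i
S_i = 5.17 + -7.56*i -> [5.17, -2.39, -9.95, -17.51, -25.07]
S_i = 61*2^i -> [61, 122, 244, 488, 976]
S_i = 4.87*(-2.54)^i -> [4.87, -12.37, 31.42, -79.81, 202.7]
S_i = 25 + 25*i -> [25, 50, 75, 100, 125]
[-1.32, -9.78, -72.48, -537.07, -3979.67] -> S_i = -1.32*7.41^i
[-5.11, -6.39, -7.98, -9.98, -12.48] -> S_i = -5.11*1.25^i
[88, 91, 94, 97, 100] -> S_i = 88 + 3*i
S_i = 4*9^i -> [4, 36, 324, 2916, 26244]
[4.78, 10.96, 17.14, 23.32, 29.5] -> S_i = 4.78 + 6.18*i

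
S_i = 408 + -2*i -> [408, 406, 404, 402, 400]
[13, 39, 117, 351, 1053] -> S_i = 13*3^i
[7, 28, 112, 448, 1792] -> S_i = 7*4^i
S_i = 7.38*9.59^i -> [7.38, 70.77, 678.72, 6508.97, 62421.01]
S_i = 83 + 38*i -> [83, 121, 159, 197, 235]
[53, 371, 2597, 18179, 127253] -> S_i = 53*7^i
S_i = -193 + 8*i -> [-193, -185, -177, -169, -161]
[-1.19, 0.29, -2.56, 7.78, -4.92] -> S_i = Random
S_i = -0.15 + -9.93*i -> [-0.15, -10.08, -20.01, -29.94, -39.87]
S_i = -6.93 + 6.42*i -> [-6.93, -0.51, 5.91, 12.33, 18.75]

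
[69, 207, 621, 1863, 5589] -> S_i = 69*3^i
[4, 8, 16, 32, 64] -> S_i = 4*2^i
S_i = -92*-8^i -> [-92, 736, -5888, 47104, -376832]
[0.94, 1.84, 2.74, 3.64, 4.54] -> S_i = 0.94 + 0.90*i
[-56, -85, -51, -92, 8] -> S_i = Random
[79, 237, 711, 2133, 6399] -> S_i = 79*3^i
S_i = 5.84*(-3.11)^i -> [5.84, -18.16, 56.49, -175.67, 546.33]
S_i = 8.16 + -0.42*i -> [8.16, 7.74, 7.32, 6.9, 6.48]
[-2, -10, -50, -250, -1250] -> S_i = -2*5^i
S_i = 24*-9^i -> [24, -216, 1944, -17496, 157464]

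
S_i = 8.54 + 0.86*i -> [8.54, 9.4, 10.26, 11.12, 11.98]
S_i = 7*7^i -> [7, 49, 343, 2401, 16807]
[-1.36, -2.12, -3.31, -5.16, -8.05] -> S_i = -1.36*1.56^i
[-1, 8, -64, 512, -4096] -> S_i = -1*-8^i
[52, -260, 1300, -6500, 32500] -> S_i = 52*-5^i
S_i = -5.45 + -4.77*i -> [-5.45, -10.22, -14.99, -19.76, -24.53]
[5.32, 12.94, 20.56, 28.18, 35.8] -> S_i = 5.32 + 7.62*i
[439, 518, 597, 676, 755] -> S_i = 439 + 79*i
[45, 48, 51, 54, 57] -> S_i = 45 + 3*i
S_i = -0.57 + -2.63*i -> [-0.57, -3.2, -5.83, -8.46, -11.09]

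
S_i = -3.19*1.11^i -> [-3.19, -3.54, -3.93, -4.36, -4.84]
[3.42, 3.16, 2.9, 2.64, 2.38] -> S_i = 3.42 + -0.26*i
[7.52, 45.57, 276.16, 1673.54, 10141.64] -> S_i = 7.52*6.06^i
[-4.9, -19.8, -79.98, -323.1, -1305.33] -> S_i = -4.90*4.04^i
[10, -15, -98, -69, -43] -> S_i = Random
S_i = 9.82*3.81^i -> [9.82, 37.41, 142.55, 543.11, 2069.24]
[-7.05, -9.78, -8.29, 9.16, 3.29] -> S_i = Random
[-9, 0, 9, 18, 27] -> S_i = -9 + 9*i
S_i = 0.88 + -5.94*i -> [0.88, -5.06, -11.0, -16.94, -22.88]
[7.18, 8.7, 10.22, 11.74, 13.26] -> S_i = 7.18 + 1.52*i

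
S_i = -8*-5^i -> [-8, 40, -200, 1000, -5000]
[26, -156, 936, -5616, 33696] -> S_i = 26*-6^i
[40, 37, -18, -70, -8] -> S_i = Random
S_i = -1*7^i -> [-1, -7, -49, -343, -2401]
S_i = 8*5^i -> [8, 40, 200, 1000, 5000]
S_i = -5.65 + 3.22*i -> [-5.65, -2.43, 0.79, 4.01, 7.23]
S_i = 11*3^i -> [11, 33, 99, 297, 891]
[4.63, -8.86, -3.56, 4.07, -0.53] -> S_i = Random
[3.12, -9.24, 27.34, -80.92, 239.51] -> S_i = 3.12*(-2.96)^i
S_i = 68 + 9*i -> [68, 77, 86, 95, 104]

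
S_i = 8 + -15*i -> [8, -7, -22, -37, -52]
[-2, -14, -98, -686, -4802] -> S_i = -2*7^i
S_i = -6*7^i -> [-6, -42, -294, -2058, -14406]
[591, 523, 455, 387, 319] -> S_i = 591 + -68*i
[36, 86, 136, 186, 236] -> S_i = 36 + 50*i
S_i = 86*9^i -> [86, 774, 6966, 62694, 564246]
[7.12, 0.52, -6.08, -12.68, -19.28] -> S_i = 7.12 + -6.60*i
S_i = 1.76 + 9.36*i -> [1.76, 11.12, 20.48, 29.84, 39.2]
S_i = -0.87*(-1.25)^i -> [-0.87, 1.09, -1.36, 1.7, -2.12]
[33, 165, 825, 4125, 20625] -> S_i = 33*5^i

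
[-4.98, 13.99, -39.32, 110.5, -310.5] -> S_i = -4.98*(-2.81)^i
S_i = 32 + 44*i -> [32, 76, 120, 164, 208]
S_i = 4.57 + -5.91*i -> [4.57, -1.34, -7.25, -13.16, -19.07]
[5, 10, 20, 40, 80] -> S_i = 5*2^i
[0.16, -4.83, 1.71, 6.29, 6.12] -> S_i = Random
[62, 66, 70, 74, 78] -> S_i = 62 + 4*i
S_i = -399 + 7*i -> [-399, -392, -385, -378, -371]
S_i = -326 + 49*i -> [-326, -277, -228, -179, -130]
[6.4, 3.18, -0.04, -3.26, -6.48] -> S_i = 6.40 + -3.22*i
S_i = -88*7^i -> [-88, -616, -4312, -30184, -211288]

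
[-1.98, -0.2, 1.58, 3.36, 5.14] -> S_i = -1.98 + 1.78*i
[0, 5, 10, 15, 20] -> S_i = 0 + 5*i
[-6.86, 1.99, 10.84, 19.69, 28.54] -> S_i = -6.86 + 8.85*i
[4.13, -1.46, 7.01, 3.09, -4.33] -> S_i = Random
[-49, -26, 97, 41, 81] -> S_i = Random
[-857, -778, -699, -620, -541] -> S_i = -857 + 79*i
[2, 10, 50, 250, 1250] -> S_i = 2*5^i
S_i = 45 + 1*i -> [45, 46, 47, 48, 49]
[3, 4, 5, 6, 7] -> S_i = 3 + 1*i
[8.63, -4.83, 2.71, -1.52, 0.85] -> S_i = 8.63*(-0.56)^i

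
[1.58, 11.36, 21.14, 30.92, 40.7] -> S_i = 1.58 + 9.78*i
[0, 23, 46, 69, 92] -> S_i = 0 + 23*i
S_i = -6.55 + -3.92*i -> [-6.55, -10.47, -14.39, -18.31, -22.23]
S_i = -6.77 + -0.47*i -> [-6.77, -7.24, -7.71, -8.18, -8.65]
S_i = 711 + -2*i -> [711, 709, 707, 705, 703]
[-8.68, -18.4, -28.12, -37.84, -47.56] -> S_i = -8.68 + -9.72*i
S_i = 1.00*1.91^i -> [1.0, 1.91, 3.65, 6.97, 13.31]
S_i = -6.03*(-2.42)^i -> [-6.03, 14.59, -35.31, 85.46, -206.81]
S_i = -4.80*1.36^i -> [-4.8, -6.53, -8.88, -12.07, -16.42]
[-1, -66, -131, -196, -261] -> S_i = -1 + -65*i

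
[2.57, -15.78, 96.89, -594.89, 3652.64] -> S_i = 2.57*(-6.14)^i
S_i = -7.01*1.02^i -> [-7.01, -7.15, -7.29, -7.44, -7.59]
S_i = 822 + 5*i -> [822, 827, 832, 837, 842]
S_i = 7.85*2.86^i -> [7.85, 22.45, 64.21, 183.64, 525.21]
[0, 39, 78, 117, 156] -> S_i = 0 + 39*i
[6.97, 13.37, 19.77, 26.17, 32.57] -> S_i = 6.97 + 6.40*i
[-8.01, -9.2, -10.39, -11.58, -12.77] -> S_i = -8.01 + -1.19*i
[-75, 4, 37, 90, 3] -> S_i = Random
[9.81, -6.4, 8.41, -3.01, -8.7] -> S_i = Random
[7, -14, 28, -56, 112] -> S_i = 7*-2^i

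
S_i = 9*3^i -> [9, 27, 81, 243, 729]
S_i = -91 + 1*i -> [-91, -90, -89, -88, -87]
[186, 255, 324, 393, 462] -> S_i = 186 + 69*i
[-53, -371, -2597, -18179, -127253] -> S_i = -53*7^i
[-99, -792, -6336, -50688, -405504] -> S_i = -99*8^i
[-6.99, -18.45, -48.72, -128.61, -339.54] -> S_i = -6.99*2.64^i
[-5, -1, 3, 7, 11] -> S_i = -5 + 4*i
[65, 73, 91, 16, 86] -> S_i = Random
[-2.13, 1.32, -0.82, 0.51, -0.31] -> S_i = -2.13*(-0.62)^i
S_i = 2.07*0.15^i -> [2.07, 0.31, 0.05, 0.01, 0.0]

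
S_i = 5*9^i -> [5, 45, 405, 3645, 32805]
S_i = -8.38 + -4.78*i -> [-8.38, -13.16, -17.94, -22.72, -27.5]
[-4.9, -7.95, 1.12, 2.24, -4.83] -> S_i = Random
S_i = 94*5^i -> [94, 470, 2350, 11750, 58750]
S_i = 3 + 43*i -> [3, 46, 89, 132, 175]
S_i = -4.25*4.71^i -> [-4.25, -20.02, -94.28, -444.07, -2091.57]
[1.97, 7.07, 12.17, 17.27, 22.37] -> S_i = 1.97 + 5.10*i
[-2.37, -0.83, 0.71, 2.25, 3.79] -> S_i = -2.37 + 1.54*i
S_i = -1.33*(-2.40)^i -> [-1.33, 3.19, -7.66, 18.39, -44.13]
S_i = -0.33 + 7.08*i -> [-0.33, 6.75, 13.83, 20.91, 27.99]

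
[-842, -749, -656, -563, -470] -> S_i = -842 + 93*i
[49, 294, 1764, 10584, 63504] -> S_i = 49*6^i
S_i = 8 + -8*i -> [8, 0, -8, -16, -24]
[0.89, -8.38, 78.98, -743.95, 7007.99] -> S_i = 0.89*(-9.42)^i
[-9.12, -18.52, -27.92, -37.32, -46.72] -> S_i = -9.12 + -9.40*i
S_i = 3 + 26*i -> [3, 29, 55, 81, 107]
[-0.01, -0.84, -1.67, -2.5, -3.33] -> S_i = -0.01 + -0.83*i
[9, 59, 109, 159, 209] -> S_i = 9 + 50*i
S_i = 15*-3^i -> [15, -45, 135, -405, 1215]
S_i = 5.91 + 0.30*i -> [5.91, 6.21, 6.51, 6.81, 7.11]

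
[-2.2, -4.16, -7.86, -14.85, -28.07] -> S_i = -2.20*1.89^i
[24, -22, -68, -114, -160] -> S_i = 24 + -46*i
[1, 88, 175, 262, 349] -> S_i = 1 + 87*i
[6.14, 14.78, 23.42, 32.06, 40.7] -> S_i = 6.14 + 8.64*i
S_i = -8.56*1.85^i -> [-8.56, -15.84, -29.3, -54.2, -100.27]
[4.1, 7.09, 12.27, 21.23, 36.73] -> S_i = 4.10*1.73^i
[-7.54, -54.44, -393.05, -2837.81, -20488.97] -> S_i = -7.54*7.22^i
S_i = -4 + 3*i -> [-4, -1, 2, 5, 8]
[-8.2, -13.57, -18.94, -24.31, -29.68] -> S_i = -8.20 + -5.37*i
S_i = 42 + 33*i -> [42, 75, 108, 141, 174]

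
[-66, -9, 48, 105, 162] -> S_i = -66 + 57*i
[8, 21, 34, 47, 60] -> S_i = 8 + 13*i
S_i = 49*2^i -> [49, 98, 196, 392, 784]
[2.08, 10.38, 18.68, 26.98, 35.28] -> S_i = 2.08 + 8.30*i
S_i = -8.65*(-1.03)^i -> [-8.65, 8.91, -9.18, 9.45, -9.74]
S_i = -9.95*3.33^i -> [-9.95, -33.13, -110.33, -367.41, -1223.49]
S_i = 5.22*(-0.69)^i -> [5.22, -3.6, 2.49, -1.71, 1.18]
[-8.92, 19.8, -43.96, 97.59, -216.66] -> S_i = -8.92*(-2.22)^i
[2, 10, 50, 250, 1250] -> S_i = 2*5^i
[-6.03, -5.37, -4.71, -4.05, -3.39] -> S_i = -6.03 + 0.66*i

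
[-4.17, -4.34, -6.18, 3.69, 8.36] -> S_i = Random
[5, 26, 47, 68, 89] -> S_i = 5 + 21*i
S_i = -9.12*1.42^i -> [-9.12, -12.95, -18.39, -26.11, -37.08]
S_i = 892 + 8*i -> [892, 900, 908, 916, 924]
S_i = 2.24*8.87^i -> [2.24, 19.87, 176.24, 1563.22, 13865.72]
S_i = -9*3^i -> [-9, -27, -81, -243, -729]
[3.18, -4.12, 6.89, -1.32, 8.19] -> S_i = Random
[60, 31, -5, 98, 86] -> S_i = Random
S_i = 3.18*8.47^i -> [3.18, 26.93, 228.14, 1932.31, 16366.69]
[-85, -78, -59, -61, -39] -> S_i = Random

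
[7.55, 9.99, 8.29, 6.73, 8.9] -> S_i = Random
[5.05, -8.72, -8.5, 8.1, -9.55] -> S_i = Random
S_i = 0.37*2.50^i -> [0.37, 0.92, 2.31, 5.78, 14.45]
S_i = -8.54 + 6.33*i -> [-8.54, -2.21, 4.12, 10.45, 16.78]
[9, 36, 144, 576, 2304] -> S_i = 9*4^i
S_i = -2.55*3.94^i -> [-2.55, -10.05, -39.59, -155.97, -614.5]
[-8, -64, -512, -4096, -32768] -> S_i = -8*8^i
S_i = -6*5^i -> [-6, -30, -150, -750, -3750]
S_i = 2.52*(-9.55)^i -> [2.52, -24.07, 229.83, -2194.88, 20961.1]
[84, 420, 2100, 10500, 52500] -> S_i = 84*5^i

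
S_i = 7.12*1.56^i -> [7.12, 11.11, 17.33, 27.03, 42.17]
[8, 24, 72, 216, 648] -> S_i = 8*3^i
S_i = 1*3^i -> [1, 3, 9, 27, 81]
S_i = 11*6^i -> [11, 66, 396, 2376, 14256]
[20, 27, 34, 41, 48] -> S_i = 20 + 7*i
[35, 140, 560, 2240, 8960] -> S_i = 35*4^i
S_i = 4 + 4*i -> [4, 8, 12, 16, 20]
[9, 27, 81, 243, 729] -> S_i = 9*3^i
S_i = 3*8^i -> [3, 24, 192, 1536, 12288]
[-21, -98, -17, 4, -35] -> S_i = Random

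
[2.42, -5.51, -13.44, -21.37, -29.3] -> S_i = 2.42 + -7.93*i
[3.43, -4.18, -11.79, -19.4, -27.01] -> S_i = 3.43 + -7.61*i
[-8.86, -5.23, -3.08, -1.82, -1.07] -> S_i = -8.86*0.59^i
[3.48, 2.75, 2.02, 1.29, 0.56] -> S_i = 3.48 + -0.73*i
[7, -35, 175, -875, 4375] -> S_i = 7*-5^i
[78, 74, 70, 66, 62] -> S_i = 78 + -4*i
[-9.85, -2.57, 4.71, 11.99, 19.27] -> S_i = -9.85 + 7.28*i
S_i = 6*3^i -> [6, 18, 54, 162, 486]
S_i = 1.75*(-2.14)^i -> [1.75, -3.74, 8.01, -17.15, 36.7]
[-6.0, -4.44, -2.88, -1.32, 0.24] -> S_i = -6.00 + 1.56*i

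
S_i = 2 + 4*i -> [2, 6, 10, 14, 18]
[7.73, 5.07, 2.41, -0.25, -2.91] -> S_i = 7.73 + -2.66*i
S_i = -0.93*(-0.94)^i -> [-0.93, 0.87, -0.82, 0.77, -0.73]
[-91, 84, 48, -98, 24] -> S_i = Random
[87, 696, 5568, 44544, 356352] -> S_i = 87*8^i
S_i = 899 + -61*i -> [899, 838, 777, 716, 655]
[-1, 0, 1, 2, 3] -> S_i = -1 + 1*i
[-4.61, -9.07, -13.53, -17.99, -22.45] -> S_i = -4.61 + -4.46*i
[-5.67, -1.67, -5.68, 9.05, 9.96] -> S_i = Random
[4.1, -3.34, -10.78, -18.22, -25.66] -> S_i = 4.10 + -7.44*i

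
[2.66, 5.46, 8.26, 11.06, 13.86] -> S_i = 2.66 + 2.80*i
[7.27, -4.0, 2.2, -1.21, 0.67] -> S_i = 7.27*(-0.55)^i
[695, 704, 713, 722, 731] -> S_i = 695 + 9*i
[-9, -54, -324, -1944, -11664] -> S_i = -9*6^i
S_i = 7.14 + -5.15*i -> [7.14, 1.99, -3.16, -8.31, -13.46]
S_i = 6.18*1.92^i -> [6.18, 11.87, 22.78, 43.74, 83.98]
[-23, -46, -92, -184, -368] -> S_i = -23*2^i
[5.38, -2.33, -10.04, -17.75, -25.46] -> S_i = 5.38 + -7.71*i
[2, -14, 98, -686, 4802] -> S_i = 2*-7^i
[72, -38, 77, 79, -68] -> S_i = Random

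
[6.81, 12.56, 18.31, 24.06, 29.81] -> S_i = 6.81 + 5.75*i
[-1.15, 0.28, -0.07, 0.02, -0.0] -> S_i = -1.15*(-0.24)^i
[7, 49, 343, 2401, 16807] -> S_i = 7*7^i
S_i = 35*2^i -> [35, 70, 140, 280, 560]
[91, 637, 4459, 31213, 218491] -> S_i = 91*7^i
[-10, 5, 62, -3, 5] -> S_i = Random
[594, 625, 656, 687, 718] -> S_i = 594 + 31*i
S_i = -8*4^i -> [-8, -32, -128, -512, -2048]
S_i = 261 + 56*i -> [261, 317, 373, 429, 485]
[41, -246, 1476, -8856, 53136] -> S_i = 41*-6^i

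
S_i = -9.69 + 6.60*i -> [-9.69, -3.09, 3.51, 10.11, 16.71]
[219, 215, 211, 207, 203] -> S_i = 219 + -4*i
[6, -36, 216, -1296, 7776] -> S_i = 6*-6^i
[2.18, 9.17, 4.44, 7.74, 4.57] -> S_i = Random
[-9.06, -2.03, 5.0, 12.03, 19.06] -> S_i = -9.06 + 7.03*i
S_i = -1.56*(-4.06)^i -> [-1.56, 6.33, -25.71, 104.4, -423.87]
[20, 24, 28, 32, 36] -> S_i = 20 + 4*i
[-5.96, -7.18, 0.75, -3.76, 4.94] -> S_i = Random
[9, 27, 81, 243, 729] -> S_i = 9*3^i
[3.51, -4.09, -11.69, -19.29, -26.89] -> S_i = 3.51 + -7.60*i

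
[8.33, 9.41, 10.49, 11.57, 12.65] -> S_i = 8.33 + 1.08*i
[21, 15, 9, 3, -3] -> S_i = 21 + -6*i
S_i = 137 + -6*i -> [137, 131, 125, 119, 113]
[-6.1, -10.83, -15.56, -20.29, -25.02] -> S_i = -6.10 + -4.73*i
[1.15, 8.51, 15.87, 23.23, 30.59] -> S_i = 1.15 + 7.36*i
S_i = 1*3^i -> [1, 3, 9, 27, 81]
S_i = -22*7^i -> [-22, -154, -1078, -7546, -52822]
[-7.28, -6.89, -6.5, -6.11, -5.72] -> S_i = -7.28 + 0.39*i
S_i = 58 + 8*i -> [58, 66, 74, 82, 90]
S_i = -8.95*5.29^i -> [-8.95, -47.35, -250.46, -1324.92, -7008.83]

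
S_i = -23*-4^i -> [-23, 92, -368, 1472, -5888]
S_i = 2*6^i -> [2, 12, 72, 432, 2592]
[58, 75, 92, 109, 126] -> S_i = 58 + 17*i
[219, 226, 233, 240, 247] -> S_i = 219 + 7*i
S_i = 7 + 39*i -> [7, 46, 85, 124, 163]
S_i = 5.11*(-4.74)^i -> [5.11, -24.22, 114.81, -544.2, 2579.49]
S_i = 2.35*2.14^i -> [2.35, 5.03, 10.76, 23.03, 49.29]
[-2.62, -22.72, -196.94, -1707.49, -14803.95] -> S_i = -2.62*8.67^i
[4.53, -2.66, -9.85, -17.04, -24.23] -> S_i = 4.53 + -7.19*i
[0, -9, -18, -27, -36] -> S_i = 0 + -9*i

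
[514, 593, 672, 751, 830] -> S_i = 514 + 79*i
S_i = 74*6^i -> [74, 444, 2664, 15984, 95904]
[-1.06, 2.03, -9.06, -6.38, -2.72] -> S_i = Random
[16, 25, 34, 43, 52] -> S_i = 16 + 9*i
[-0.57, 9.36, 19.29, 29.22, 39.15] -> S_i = -0.57 + 9.93*i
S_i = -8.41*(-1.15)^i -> [-8.41, 9.67, -11.12, 12.79, -14.71]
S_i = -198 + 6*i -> [-198, -192, -186, -180, -174]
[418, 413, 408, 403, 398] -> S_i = 418 + -5*i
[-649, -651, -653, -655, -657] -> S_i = -649 + -2*i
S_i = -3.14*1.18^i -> [-3.14, -3.71, -4.37, -5.16, -6.09]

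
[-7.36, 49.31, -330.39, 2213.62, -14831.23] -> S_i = -7.36*(-6.70)^i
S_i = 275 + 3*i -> [275, 278, 281, 284, 287]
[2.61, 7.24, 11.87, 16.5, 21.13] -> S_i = 2.61 + 4.63*i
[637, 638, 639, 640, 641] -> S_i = 637 + 1*i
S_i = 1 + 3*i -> [1, 4, 7, 10, 13]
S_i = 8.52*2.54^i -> [8.52, 21.64, 54.97, 139.62, 354.63]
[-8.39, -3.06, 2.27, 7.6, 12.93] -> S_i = -8.39 + 5.33*i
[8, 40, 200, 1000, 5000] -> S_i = 8*5^i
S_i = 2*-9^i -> [2, -18, 162, -1458, 13122]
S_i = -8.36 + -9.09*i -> [-8.36, -17.45, -26.54, -35.63, -44.72]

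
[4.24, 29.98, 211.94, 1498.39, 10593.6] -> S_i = 4.24*7.07^i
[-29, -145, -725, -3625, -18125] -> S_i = -29*5^i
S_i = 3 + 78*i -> [3, 81, 159, 237, 315]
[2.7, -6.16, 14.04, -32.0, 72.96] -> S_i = 2.70*(-2.28)^i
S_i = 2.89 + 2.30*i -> [2.89, 5.19, 7.49, 9.79, 12.09]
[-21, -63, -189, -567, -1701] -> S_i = -21*3^i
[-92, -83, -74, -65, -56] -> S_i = -92 + 9*i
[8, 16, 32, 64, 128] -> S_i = 8*2^i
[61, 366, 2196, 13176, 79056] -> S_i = 61*6^i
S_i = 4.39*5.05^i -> [4.39, 22.17, 111.96, 565.38, 2855.16]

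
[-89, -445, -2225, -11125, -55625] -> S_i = -89*5^i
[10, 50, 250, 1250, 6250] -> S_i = 10*5^i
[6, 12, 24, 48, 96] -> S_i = 6*2^i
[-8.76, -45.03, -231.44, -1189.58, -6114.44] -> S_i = -8.76*5.14^i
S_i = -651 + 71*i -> [-651, -580, -509, -438, -367]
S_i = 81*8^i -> [81, 648, 5184, 41472, 331776]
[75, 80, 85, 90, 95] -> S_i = 75 + 5*i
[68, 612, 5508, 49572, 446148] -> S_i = 68*9^i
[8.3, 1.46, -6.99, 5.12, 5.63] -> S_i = Random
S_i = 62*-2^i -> [62, -124, 248, -496, 992]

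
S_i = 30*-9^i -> [30, -270, 2430, -21870, 196830]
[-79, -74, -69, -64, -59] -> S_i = -79 + 5*i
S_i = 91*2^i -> [91, 182, 364, 728, 1456]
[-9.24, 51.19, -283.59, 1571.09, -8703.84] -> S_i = -9.24*(-5.54)^i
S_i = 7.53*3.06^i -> [7.53, 23.04, 70.51, 215.75, 660.21]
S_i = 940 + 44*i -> [940, 984, 1028, 1072, 1116]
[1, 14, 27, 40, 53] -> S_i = 1 + 13*i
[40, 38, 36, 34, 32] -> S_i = 40 + -2*i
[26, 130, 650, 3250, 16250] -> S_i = 26*5^i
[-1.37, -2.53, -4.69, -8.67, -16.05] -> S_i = -1.37*1.85^i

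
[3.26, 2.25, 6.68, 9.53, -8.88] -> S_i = Random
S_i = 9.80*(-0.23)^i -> [9.8, -2.25, 0.52, -0.12, 0.03]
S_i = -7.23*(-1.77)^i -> [-7.23, 12.8, -22.65, 40.09, -70.96]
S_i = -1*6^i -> [-1, -6, -36, -216, -1296]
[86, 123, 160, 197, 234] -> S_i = 86 + 37*i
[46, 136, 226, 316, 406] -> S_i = 46 + 90*i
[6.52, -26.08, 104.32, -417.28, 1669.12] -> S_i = 6.52*(-4.00)^i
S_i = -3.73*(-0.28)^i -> [-3.73, 1.04, -0.29, 0.08, -0.02]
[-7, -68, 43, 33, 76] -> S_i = Random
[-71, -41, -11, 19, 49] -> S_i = -71 + 30*i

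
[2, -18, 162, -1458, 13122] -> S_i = 2*-9^i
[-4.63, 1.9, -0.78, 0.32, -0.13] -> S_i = -4.63*(-0.41)^i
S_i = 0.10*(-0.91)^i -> [0.1, -0.09, 0.08, -0.08, 0.07]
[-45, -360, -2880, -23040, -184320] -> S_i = -45*8^i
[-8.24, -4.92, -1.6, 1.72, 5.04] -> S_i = -8.24 + 3.32*i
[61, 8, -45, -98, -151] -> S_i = 61 + -53*i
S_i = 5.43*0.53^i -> [5.43, 2.88, 1.53, 0.81, 0.43]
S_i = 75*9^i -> [75, 675, 6075, 54675, 492075]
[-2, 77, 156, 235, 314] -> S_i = -2 + 79*i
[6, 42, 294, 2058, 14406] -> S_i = 6*7^i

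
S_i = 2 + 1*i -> [2, 3, 4, 5, 6]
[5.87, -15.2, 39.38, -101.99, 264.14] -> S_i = 5.87*(-2.59)^i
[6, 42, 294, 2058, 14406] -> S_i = 6*7^i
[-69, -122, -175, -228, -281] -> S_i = -69 + -53*i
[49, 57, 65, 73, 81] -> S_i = 49 + 8*i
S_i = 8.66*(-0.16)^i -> [8.66, -1.39, 0.22, -0.04, 0.01]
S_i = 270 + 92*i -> [270, 362, 454, 546, 638]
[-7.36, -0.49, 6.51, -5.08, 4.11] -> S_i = Random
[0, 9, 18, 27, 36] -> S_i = 0 + 9*i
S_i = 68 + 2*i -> [68, 70, 72, 74, 76]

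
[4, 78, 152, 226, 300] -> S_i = 4 + 74*i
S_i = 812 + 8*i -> [812, 820, 828, 836, 844]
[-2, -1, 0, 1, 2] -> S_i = -2 + 1*i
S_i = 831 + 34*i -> [831, 865, 899, 933, 967]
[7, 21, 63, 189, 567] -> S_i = 7*3^i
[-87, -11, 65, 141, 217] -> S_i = -87 + 76*i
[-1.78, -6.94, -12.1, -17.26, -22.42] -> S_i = -1.78 + -5.16*i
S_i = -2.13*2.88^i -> [-2.13, -6.13, -17.67, -50.88, -146.54]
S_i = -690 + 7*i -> [-690, -683, -676, -669, -662]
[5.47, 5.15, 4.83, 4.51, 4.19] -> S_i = 5.47 + -0.32*i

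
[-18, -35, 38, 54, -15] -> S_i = Random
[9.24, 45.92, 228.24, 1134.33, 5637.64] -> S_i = 9.24*4.97^i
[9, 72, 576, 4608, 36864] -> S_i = 9*8^i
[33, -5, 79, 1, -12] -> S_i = Random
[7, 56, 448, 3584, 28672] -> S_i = 7*8^i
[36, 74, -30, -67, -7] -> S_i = Random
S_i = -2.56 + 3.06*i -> [-2.56, 0.5, 3.56, 6.62, 9.68]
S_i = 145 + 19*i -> [145, 164, 183, 202, 221]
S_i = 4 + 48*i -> [4, 52, 100, 148, 196]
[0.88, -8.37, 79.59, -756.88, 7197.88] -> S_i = 0.88*(-9.51)^i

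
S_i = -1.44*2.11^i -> [-1.44, -3.04, -6.41, -13.53, -28.54]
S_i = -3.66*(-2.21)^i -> [-3.66, 8.09, -17.88, 39.51, -87.31]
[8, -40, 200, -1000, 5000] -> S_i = 8*-5^i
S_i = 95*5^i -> [95, 475, 2375, 11875, 59375]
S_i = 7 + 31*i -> [7, 38, 69, 100, 131]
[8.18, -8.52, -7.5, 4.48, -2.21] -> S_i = Random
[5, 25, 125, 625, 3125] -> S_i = 5*5^i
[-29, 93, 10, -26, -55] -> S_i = Random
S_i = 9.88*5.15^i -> [9.88, 50.88, 262.04, 1349.52, 6950.02]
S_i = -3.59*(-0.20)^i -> [-3.59, 0.72, -0.14, 0.03, -0.01]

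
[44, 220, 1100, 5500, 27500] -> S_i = 44*5^i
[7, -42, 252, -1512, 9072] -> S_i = 7*-6^i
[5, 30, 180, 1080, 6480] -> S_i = 5*6^i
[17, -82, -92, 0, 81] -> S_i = Random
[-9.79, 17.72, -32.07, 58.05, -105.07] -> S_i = -9.79*(-1.81)^i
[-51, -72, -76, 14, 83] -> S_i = Random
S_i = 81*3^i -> [81, 243, 729, 2187, 6561]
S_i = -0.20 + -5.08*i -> [-0.2, -5.28, -10.36, -15.44, -20.52]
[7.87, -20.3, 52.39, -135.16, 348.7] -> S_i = 7.87*(-2.58)^i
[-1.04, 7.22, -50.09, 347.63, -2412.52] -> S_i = -1.04*(-6.94)^i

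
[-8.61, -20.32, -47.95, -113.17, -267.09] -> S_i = -8.61*2.36^i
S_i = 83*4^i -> [83, 332, 1328, 5312, 21248]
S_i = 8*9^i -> [8, 72, 648, 5832, 52488]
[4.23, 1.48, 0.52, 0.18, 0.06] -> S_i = 4.23*0.35^i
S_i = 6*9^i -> [6, 54, 486, 4374, 39366]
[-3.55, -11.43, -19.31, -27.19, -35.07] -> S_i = -3.55 + -7.88*i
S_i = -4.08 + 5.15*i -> [-4.08, 1.07, 6.22, 11.37, 16.52]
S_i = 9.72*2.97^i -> [9.72, 28.87, 85.74, 254.65, 756.3]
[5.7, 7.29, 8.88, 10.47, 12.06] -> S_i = 5.70 + 1.59*i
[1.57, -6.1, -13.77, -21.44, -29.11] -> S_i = 1.57 + -7.67*i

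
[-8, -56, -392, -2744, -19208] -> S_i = -8*7^i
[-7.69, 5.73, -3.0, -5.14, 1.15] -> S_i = Random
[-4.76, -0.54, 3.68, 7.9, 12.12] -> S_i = -4.76 + 4.22*i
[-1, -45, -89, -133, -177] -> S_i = -1 + -44*i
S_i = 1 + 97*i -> [1, 98, 195, 292, 389]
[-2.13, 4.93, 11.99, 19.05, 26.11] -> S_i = -2.13 + 7.06*i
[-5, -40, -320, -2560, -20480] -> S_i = -5*8^i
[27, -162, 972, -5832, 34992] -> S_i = 27*-6^i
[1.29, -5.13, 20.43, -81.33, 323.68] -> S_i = 1.29*(-3.98)^i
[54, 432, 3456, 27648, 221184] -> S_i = 54*8^i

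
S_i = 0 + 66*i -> [0, 66, 132, 198, 264]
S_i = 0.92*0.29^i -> [0.92, 0.27, 0.08, 0.02, 0.01]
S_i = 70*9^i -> [70, 630, 5670, 51030, 459270]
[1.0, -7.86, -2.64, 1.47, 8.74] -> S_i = Random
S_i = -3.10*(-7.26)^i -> [-3.1, 22.51, -163.39, 1186.24, -8612.08]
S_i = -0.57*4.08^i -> [-0.57, -2.33, -9.49, -38.71, -157.95]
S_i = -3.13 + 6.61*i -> [-3.13, 3.48, 10.09, 16.7, 23.31]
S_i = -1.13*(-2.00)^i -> [-1.13, 2.26, -4.52, 9.04, -18.08]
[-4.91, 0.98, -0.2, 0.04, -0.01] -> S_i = -4.91*(-0.20)^i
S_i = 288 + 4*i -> [288, 292, 296, 300, 304]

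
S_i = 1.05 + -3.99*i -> [1.05, -2.94, -6.93, -10.92, -14.91]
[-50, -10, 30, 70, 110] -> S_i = -50 + 40*i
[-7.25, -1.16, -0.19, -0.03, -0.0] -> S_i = -7.25*0.16^i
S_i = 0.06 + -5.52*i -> [0.06, -5.46, -10.98, -16.5, -22.02]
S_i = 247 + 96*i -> [247, 343, 439, 535, 631]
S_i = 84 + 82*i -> [84, 166, 248, 330, 412]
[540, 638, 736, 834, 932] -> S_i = 540 + 98*i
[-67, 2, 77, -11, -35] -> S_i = Random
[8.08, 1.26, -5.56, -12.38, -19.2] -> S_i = 8.08 + -6.82*i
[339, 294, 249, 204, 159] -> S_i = 339 + -45*i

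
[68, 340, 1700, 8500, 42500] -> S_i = 68*5^i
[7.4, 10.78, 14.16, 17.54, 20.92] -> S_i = 7.40 + 3.38*i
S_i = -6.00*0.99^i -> [-6.0, -5.94, -5.88, -5.82, -5.76]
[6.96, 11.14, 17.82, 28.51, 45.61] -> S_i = 6.96*1.60^i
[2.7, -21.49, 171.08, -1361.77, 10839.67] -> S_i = 2.70*(-7.96)^i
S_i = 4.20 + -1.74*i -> [4.2, 2.46, 0.72, -1.02, -2.76]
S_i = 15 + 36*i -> [15, 51, 87, 123, 159]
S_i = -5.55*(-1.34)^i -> [-5.55, 7.44, -9.97, 13.35, -17.89]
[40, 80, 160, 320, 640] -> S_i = 40*2^i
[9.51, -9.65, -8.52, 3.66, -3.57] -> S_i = Random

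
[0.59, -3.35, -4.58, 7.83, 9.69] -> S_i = Random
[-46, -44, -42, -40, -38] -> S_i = -46 + 2*i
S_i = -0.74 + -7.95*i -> [-0.74, -8.69, -16.64, -24.59, -32.54]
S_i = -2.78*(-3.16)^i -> [-2.78, 8.78, -27.76, 87.72, -277.2]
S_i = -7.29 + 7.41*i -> [-7.29, 0.12, 7.53, 14.94, 22.35]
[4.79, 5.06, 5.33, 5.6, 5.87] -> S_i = 4.79 + 0.27*i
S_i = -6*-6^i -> [-6, 36, -216, 1296, -7776]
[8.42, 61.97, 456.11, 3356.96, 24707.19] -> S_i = 8.42*7.36^i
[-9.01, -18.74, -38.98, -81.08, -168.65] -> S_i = -9.01*2.08^i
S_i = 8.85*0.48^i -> [8.85, 4.25, 2.04, 0.98, 0.47]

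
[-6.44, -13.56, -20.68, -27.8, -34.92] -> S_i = -6.44 + -7.12*i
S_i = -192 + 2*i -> [-192, -190, -188, -186, -184]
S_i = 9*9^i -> [9, 81, 729, 6561, 59049]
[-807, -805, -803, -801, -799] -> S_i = -807 + 2*i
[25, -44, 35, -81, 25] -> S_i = Random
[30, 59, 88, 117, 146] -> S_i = 30 + 29*i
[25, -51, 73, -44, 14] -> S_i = Random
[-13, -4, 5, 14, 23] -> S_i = -13 + 9*i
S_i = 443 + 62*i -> [443, 505, 567, 629, 691]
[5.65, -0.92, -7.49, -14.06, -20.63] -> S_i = 5.65 + -6.57*i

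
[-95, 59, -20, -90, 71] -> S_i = Random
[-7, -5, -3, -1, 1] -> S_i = -7 + 2*i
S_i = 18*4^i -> [18, 72, 288, 1152, 4608]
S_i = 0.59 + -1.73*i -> [0.59, -1.14, -2.87, -4.6, -6.33]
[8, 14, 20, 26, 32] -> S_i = 8 + 6*i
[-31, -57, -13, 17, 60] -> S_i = Random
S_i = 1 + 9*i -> [1, 10, 19, 28, 37]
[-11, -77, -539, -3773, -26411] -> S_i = -11*7^i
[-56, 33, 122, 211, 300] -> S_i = -56 + 89*i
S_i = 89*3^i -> [89, 267, 801, 2403, 7209]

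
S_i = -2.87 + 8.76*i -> [-2.87, 5.89, 14.65, 23.41, 32.17]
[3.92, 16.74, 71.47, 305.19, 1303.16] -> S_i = 3.92*4.27^i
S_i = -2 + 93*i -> [-2, 91, 184, 277, 370]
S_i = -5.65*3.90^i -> [-5.65, -22.04, -85.94, -335.15, -1307.09]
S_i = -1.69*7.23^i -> [-1.69, -12.22, -88.34, -638.71, -4617.85]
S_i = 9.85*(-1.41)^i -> [9.85, -13.89, 19.58, -27.61, 38.93]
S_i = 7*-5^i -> [7, -35, 175, -875, 4375]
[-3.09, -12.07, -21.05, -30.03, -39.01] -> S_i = -3.09 + -8.98*i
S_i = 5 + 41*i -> [5, 46, 87, 128, 169]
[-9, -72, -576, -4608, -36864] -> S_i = -9*8^i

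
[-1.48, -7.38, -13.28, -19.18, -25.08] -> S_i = -1.48 + -5.90*i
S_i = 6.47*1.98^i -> [6.47, 12.81, 25.36, 50.22, 99.44]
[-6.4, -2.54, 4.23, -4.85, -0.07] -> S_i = Random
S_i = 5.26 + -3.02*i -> [5.26, 2.24, -0.78, -3.8, -6.82]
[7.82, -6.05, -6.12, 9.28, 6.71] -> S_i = Random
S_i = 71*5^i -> [71, 355, 1775, 8875, 44375]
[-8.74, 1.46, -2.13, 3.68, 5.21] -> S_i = Random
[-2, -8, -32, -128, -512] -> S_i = -2*4^i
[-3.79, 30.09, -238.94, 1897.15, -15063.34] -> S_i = -3.79*(-7.94)^i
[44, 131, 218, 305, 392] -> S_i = 44 + 87*i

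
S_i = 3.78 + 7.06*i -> [3.78, 10.84, 17.9, 24.96, 32.02]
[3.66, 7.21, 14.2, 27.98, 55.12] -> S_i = 3.66*1.97^i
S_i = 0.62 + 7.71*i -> [0.62, 8.33, 16.04, 23.75, 31.46]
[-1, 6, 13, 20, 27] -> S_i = -1 + 7*i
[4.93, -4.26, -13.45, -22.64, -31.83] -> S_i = 4.93 + -9.19*i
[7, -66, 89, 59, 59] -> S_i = Random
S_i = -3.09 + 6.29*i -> [-3.09, 3.2, 9.49, 15.78, 22.07]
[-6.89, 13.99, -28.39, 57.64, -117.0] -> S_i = -6.89*(-2.03)^i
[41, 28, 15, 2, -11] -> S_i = 41 + -13*i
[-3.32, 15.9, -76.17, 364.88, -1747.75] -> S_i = -3.32*(-4.79)^i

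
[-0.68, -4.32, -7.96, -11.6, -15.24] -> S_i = -0.68 + -3.64*i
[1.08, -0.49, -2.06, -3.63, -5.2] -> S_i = 1.08 + -1.57*i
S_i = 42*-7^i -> [42, -294, 2058, -14406, 100842]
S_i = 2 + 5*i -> [2, 7, 12, 17, 22]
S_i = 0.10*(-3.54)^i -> [0.1, -0.35, 1.25, -4.44, 15.7]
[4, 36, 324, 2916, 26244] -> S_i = 4*9^i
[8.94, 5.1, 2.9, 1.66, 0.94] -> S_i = 8.94*0.57^i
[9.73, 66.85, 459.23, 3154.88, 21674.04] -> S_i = 9.73*6.87^i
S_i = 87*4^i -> [87, 348, 1392, 5568, 22272]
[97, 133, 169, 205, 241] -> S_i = 97 + 36*i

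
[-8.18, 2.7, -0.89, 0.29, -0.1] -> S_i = -8.18*(-0.33)^i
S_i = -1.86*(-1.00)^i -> [-1.86, 1.86, -1.86, 1.86, -1.86]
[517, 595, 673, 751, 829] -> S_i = 517 + 78*i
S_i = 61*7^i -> [61, 427, 2989, 20923, 146461]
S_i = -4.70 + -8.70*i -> [-4.7, -13.4, -22.1, -30.8, -39.5]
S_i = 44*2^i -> [44, 88, 176, 352, 704]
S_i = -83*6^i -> [-83, -498, -2988, -17928, -107568]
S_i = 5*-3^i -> [5, -15, 45, -135, 405]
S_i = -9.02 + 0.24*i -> [-9.02, -8.78, -8.54, -8.3, -8.06]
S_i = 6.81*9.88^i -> [6.81, 67.28, 664.75, 6567.77, 64889.57]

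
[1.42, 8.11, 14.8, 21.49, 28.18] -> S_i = 1.42 + 6.69*i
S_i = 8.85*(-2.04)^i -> [8.85, -18.05, 36.83, -75.13, 153.27]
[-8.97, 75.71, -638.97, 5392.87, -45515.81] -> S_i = -8.97*(-8.44)^i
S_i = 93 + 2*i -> [93, 95, 97, 99, 101]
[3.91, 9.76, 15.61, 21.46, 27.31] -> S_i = 3.91 + 5.85*i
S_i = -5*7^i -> [-5, -35, -245, -1715, -12005]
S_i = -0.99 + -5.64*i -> [-0.99, -6.63, -12.27, -17.91, -23.55]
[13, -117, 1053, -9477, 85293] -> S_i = 13*-9^i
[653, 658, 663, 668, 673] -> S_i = 653 + 5*i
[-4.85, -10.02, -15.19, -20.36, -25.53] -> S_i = -4.85 + -5.17*i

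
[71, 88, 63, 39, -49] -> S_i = Random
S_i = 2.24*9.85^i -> [2.24, 22.06, 217.33, 2140.7, 21085.94]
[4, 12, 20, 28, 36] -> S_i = 4 + 8*i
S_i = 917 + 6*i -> [917, 923, 929, 935, 941]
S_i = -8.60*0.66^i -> [-8.6, -5.68, -3.75, -2.47, -1.63]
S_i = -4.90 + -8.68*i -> [-4.9, -13.58, -22.26, -30.94, -39.62]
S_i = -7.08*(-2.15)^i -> [-7.08, 15.22, -32.73, 70.36, -151.28]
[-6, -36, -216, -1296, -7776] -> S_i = -6*6^i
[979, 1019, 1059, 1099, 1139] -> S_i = 979 + 40*i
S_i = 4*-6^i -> [4, -24, 144, -864, 5184]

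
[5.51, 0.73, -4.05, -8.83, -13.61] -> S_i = 5.51 + -4.78*i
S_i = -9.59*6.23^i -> [-9.59, -59.75, -372.22, -2318.9, -14446.77]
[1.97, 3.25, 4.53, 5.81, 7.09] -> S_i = 1.97 + 1.28*i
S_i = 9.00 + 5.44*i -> [9.0, 14.44, 19.88, 25.32, 30.76]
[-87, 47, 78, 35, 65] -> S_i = Random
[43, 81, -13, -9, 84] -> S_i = Random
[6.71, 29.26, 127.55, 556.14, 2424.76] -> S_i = 6.71*4.36^i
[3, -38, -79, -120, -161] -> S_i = 3 + -41*i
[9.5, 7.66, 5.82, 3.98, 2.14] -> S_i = 9.50 + -1.84*i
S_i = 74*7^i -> [74, 518, 3626, 25382, 177674]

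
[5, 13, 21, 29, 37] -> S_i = 5 + 8*i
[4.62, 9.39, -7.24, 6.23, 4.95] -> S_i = Random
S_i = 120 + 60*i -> [120, 180, 240, 300, 360]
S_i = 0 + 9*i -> [0, 9, 18, 27, 36]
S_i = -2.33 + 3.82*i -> [-2.33, 1.49, 5.31, 9.13, 12.95]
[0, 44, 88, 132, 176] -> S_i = 0 + 44*i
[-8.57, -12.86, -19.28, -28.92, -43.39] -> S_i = -8.57*1.50^i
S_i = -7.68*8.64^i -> [-7.68, -66.36, -573.31, -4953.39, -42797.28]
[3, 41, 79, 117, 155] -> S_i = 3 + 38*i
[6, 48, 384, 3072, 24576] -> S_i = 6*8^i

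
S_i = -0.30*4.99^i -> [-0.3, -1.5, -7.47, -37.28, -186.0]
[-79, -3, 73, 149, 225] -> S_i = -79 + 76*i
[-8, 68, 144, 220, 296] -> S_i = -8 + 76*i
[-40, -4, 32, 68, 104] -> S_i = -40 + 36*i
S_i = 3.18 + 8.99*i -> [3.18, 12.17, 21.16, 30.15, 39.14]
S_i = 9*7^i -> [9, 63, 441, 3087, 21609]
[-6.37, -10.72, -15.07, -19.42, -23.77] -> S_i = -6.37 + -4.35*i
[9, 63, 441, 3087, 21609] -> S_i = 9*7^i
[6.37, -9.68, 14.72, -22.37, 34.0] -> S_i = 6.37*(-1.52)^i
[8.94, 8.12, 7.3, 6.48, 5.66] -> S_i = 8.94 + -0.82*i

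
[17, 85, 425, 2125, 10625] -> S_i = 17*5^i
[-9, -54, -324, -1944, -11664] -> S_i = -9*6^i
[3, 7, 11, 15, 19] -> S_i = 3 + 4*i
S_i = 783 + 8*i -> [783, 791, 799, 807, 815]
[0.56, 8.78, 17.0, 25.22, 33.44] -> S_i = 0.56 + 8.22*i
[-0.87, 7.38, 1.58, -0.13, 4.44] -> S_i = Random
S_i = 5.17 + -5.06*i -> [5.17, 0.11, -4.95, -10.01, -15.07]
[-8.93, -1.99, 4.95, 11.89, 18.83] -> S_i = -8.93 + 6.94*i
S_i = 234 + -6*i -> [234, 228, 222, 216, 210]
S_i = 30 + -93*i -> [30, -63, -156, -249, -342]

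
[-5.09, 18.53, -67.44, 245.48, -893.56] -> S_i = -5.09*(-3.64)^i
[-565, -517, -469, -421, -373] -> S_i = -565 + 48*i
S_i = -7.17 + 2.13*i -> [-7.17, -5.04, -2.91, -0.78, 1.35]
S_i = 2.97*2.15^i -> [2.97, 6.39, 13.73, 29.52, 63.46]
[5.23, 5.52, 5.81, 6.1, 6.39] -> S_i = 5.23 + 0.29*i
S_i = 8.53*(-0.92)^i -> [8.53, -7.85, 7.22, -6.64, 6.11]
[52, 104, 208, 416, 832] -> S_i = 52*2^i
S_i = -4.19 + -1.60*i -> [-4.19, -5.79, -7.39, -8.99, -10.59]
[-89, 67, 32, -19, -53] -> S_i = Random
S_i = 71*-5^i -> [71, -355, 1775, -8875, 44375]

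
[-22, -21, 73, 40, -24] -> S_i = Random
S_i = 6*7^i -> [6, 42, 294, 2058, 14406]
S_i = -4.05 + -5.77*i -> [-4.05, -9.82, -15.59, -21.36, -27.13]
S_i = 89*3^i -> [89, 267, 801, 2403, 7209]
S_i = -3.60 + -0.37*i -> [-3.6, -3.97, -4.34, -4.71, -5.08]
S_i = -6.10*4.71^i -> [-6.1, -28.73, -135.32, -637.37, -3002.02]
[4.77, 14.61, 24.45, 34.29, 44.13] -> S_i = 4.77 + 9.84*i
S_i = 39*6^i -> [39, 234, 1404, 8424, 50544]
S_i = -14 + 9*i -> [-14, -5, 4, 13, 22]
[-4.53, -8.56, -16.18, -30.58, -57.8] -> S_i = -4.53*1.89^i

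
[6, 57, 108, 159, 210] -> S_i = 6 + 51*i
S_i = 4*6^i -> [4, 24, 144, 864, 5184]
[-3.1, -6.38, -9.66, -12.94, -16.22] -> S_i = -3.10 + -3.28*i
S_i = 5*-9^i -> [5, -45, 405, -3645, 32805]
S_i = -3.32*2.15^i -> [-3.32, -7.14, -15.35, -33.0, -70.94]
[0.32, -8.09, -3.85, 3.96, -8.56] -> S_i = Random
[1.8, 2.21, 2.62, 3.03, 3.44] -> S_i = 1.80 + 0.41*i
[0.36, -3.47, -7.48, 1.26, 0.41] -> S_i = Random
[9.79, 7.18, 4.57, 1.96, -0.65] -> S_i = 9.79 + -2.61*i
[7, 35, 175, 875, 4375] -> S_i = 7*5^i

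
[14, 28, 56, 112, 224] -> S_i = 14*2^i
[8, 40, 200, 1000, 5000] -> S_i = 8*5^i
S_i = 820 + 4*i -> [820, 824, 828, 832, 836]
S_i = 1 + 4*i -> [1, 5, 9, 13, 17]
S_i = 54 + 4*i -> [54, 58, 62, 66, 70]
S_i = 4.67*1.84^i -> [4.67, 8.59, 15.81, 29.09, 53.53]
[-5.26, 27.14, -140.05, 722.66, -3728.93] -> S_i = -5.26*(-5.16)^i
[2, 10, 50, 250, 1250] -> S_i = 2*5^i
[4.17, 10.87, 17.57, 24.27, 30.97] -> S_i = 4.17 + 6.70*i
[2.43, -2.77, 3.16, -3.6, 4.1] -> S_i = 2.43*(-1.14)^i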